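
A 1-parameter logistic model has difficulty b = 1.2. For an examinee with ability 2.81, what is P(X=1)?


theta - b = 2.81 - 1.2 = 1.61
exp(-(theta - b)) = exp(-1.61) = 0.1999
P = 1 / (1 + 0.1999)
P = 0.8334

0.8334


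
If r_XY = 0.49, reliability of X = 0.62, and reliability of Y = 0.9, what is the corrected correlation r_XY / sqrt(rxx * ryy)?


r_corrected = rxy / sqrt(rxx * ryy)
= 0.49 / sqrt(0.62 * 0.9)
= 0.49 / sqrt(0.558)
= 0.49 / 0.746994
r_corrected = 0.656

0.656


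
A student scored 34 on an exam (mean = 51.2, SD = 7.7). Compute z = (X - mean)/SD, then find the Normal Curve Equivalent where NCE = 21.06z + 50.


z = (X - mean) / SD = (34 - 51.2) / 7.7
z = -17.2 / 7.7
z = -2.2338
NCE = NCE = 21.06z + 50
Carry z at full precision (z = -17.2 / 7.7) into the conversion:
NCE = 21.06 * (-17.2 / 7.7) + 50 = -362.232 / 7.7 + 50
NCE = -47.0431 + 50
NCE = 2.9569

2.9569


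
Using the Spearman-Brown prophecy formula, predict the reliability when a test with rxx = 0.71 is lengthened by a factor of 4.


r_new = (n * rxx) / (1 + (n-1) * rxx)
r_new = (4 * 0.71) / (1 + 3 * 0.71)
r_new = 2.84 / 3.13
r_new = 0.9073

0.9073


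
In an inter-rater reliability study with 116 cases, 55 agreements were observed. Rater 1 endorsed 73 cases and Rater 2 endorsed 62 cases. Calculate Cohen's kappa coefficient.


P_o = 55/116 = 0.474138
P_e = (73*62 + 43*54) / 13456 = 0.508918
kappa = (P_o - P_e) / (1 - P_e)
kappa = (0.474138 - 0.508918) / (1 - 0.508918)
kappa = -0.0708

-0.0708


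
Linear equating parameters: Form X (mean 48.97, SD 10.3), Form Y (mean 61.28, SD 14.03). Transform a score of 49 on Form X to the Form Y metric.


slope = SD_Y / SD_X = 14.03 / 10.3 ~ 1.3621
intercept = mean_Y - slope * mean_X = 61.28 - (14.03 / 10.3) * 48.97 ~ -5.4238
Y = slope * X + intercept. To avoid rounding drift from the rounded slope/intercept, evaluate the equivalent form Y = mean_Y + SD_Y * (X - mean_X) / SD_X at full precision:
Y = 61.28 + 14.03 * (49 - 48.97) / 10.3
Y = 61.28 + 14.03 * 0.03 / 10.3
Y = 61.28 + 0.4209 / 10.3
Y = 61.28 + 0.0409
Y = 61.3209

61.3209


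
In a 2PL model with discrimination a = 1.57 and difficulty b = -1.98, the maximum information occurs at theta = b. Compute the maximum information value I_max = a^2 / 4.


For 2PL, max info at theta = b = -1.98
I_max = a^2 / 4 = 1.57^2 / 4
= 2.4649 / 4
I_max = 0.6162

0.6162


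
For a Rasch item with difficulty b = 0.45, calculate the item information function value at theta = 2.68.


P = 1/(1+exp(-(2.68-0.45))) = 0.9029
I = P*(1-P) = 0.9029 * 0.0971
I = 0.0877

0.0877


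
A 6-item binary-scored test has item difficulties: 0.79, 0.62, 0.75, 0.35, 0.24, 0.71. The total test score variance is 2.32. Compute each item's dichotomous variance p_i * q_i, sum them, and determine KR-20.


For each item, compute p_i * q_i:
  Item 1: 0.79 * 0.21 = 0.1659
  Item 2: 0.62 * 0.38 = 0.2356
  Item 3: 0.75 * 0.25 = 0.1875
  Item 4: 0.35 * 0.65 = 0.2275
  Item 5: 0.24 * 0.76 = 0.1824
  Item 6: 0.71 * 0.29 = 0.2059
Sum(p_i * q_i) = 0.1659 + 0.2356 + 0.1875 + 0.2275 + 0.1824 + 0.2059 = 1.2048
KR-20 = (k/(k-1)) * (1 - Sum(p_i*q_i) / Var_total)
= (6/5) * (1 - 1.2048/2.32)
= 1.2 * 0.4807
KR-20 = 0.5768

0.5768


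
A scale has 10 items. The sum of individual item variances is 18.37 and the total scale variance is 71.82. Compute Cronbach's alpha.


alpha = (k/(k-1)) * (1 - sum(si^2)/s_total^2)
= (10/9) * (1 - 18.37/71.82)
alpha = 0.8269

0.8269


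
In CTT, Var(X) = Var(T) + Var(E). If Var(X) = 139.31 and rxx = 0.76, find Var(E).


var_true = rxx * var_obs = 0.76 * 139.31 = 105.8756
var_error = var_obs - var_true
var_error = 139.31 - 105.8756
var_error = 33.4344

33.4344


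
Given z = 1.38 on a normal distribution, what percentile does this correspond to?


CDF(z) = 0.5 * (1 + erf(z/sqrt(2)))
erf(0.9758) = 0.8324
CDF = 0.9162
Percentile rank = 0.9162 * 100 = 91.62

91.62


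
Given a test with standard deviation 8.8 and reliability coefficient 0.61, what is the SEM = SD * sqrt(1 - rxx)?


SEM = SD * sqrt(1 - rxx)
SEM = 8.8 * sqrt(1 - 0.61)
SEM = 8.8 * sqrt(0.39) = 8.8 * 0.6245
SEM = 5.4956

5.4956


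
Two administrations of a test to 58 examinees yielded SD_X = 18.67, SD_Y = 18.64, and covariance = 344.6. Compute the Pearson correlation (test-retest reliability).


r = cov(X,Y) / (SD_X * SD_Y)
r = 344.6 / (18.67 * 18.64)
r = 344.6 / 348.0088
r = 0.9902

0.9902


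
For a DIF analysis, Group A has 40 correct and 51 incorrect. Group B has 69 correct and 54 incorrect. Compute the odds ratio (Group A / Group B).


Odds_A = 40/51 = 0.7843
Odds_B = 69/54 = 1.2778
OR = Odds_A / Odds_B = 0.7843 / 1.2778
Exactly, OR = (40 * 54) / (51 * 69) = 2160 / 3519
OR = 0.6138

0.6138


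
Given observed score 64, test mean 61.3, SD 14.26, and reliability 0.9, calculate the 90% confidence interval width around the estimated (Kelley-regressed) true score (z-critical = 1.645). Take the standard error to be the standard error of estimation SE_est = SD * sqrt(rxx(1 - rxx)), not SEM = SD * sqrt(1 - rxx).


True score estimate = 0.9*64 + 0.1*61.3 = 63.73
SE_est = SD * sqrt(rxx * (1 - rxx)) = 14.26 * sqrt(0.9 * 0.1) = 14.26 * sqrt(0.09) = 4.278
CI = T_est +/- z * SE_est, so width = 2 * z * SE_est = 2 * 1.645 * 4.278
Width = 14.0746

14.0746


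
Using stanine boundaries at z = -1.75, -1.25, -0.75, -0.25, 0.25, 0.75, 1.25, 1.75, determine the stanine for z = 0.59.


Stanine boundaries: [-1.75, -1.25, -0.75, -0.25, 0.25, 0.75, 1.25, 1.75]
z = 0.59
Check each boundary:
  z >= -1.75 -> could be stanine 2
  z >= -1.25 -> could be stanine 3
  z >= -0.75 -> could be stanine 4
  z >= -0.25 -> could be stanine 5
  z >= 0.25 -> could be stanine 6
  z < 0.75
  z < 1.25
  z < 1.75
Highest qualifying boundary gives stanine = 6

6


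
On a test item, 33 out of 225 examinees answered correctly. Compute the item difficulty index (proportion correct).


Item difficulty p = number correct / total examinees
p = 33 / 225
p = 0.1467

0.1467


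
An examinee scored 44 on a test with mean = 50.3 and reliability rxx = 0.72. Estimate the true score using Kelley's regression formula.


T_est = rxx * X + (1 - rxx) * mean
T_est = 0.72 * 44 + 0.28 * 50.3
T_est = 31.68 + 14.084
T_est = 45.764

45.764


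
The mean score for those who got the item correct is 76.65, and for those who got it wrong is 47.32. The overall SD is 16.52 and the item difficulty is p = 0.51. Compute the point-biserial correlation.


q = 1 - p = 0.49
rpb = ((M1 - M0) / SD) * sqrt(p * q)
rpb = ((76.65 - 47.32) / 16.52) * sqrt(0.51 * 0.49)
rpb = 0.8875

0.8875


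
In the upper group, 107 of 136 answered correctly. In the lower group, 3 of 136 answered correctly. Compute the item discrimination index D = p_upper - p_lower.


p_upper = 107/136 = 0.7868
p_lower = 3/136 = 0.0221
D = 0.7868 - 0.0221 = 0.7647

0.7647


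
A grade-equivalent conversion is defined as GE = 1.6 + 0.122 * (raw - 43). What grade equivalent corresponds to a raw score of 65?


raw - median = 65 - 43 = 22
slope * diff = 0.122 * 22 = 2.684
GE = 1.6 + 2.684
GE = 4.284

4.284


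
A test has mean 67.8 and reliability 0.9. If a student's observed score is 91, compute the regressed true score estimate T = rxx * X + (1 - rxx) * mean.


T_est = rxx * X + (1 - rxx) * mean
T_est = 0.9 * 91 + 0.1 * 67.8
T_est = 81.9 + 6.78
T_est = 88.68

88.68


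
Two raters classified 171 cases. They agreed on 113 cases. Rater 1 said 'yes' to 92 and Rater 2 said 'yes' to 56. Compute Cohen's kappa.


P_o = 113/171 = 0.660819
P_e = (92*56 + 79*115) / 29241 = 0.486885
kappa = (P_o - P_e) / (1 - P_e)
kappa = (0.660819 - 0.486885) / (1 - 0.486885)
kappa = 0.339

0.339


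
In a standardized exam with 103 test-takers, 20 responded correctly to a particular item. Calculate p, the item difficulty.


Item difficulty p = number correct / total examinees
p = 20 / 103
p = 0.1942

0.1942


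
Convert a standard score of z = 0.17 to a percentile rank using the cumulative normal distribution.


CDF(z) = 0.5 * (1 + erf(z/sqrt(2)))
erf(0.1202) = 0.135
CDF = 0.5675
Percentile rank = 0.5675 * 100 = 56.75

56.75


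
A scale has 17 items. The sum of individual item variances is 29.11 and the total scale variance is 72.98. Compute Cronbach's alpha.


alpha = (k/(k-1)) * (1 - sum(si^2)/s_total^2)
= (17/16) * (1 - 29.11/72.98)
alpha = 0.6387

0.6387


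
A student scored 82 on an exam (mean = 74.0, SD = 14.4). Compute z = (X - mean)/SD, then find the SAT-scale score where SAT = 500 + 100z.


z = (X - mean) / SD = (82 - 74.0) / 14.4
z = 8.0 / 14.4
z = 0.5556
SAT-scale = SAT = 500 + 100z
Carry z at full precision (z = 8.0 / 14.4) into the conversion:
SAT-scale = 500 + 100 * (8.0 / 14.4) = 500 + 800 / 14.4
SAT-scale = 500 + 55.5556
SAT-scale = 555.5556

555.5556


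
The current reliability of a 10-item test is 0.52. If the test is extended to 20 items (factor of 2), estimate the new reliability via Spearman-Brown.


r_new = (n * rxx) / (1 + (n-1) * rxx)
r_new = (2 * 0.52) / (1 + 1 * 0.52)
r_new = 1.04 / 1.52
r_new = 0.6842

0.6842


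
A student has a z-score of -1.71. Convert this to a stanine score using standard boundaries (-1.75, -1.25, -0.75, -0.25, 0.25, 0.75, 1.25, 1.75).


Stanine boundaries: [-1.75, -1.25, -0.75, -0.25, 0.25, 0.75, 1.25, 1.75]
z = -1.71
Check each boundary:
  z >= -1.75 -> could be stanine 2
  z < -1.25
  z < -0.75
  z < -0.25
  z < 0.25
  z < 0.75
  z < 1.25
  z < 1.75
Highest qualifying boundary gives stanine = 2

2


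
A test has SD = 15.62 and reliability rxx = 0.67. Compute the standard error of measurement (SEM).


SEM = SD * sqrt(1 - rxx)
SEM = 15.62 * sqrt(1 - 0.67)
SEM = 15.62 * sqrt(0.33) = 15.62 * 0.574456
SEM = 8.973

8.973


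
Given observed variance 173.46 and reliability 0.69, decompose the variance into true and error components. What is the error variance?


var_true = rxx * var_obs = 0.69 * 173.46 = 119.6874
var_error = var_obs - var_true
var_error = 173.46 - 119.6874
var_error = 53.7726

53.7726


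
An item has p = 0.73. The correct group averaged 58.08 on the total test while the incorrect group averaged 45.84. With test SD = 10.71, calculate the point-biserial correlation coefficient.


q = 1 - p = 0.27
rpb = ((M1 - M0) / SD) * sqrt(p * q)
rpb = ((58.08 - 45.84) / 10.71) * sqrt(0.73 * 0.27)
rpb = 0.5074

0.5074


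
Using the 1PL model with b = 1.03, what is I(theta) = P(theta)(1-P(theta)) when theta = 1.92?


P = 1/(1+exp(-(1.92-1.03))) = 0.7089
I = P*(1-P) = 0.7089 * 0.2911
I = 0.2064

0.2064


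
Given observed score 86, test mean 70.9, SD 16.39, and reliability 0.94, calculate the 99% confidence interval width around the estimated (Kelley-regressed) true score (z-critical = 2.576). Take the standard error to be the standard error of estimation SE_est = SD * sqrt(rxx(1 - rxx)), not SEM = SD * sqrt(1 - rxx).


True score estimate = 0.94*86 + 0.06*70.9 = 85.094
SE_est = SD * sqrt(rxx * (1 - rxx)) = 16.39 * sqrt(0.94 * 0.06) = 16.39 * sqrt(0.0564) = 3.892409
CI = T_est +/- z * SE_est, so width = 2 * z * SE_est = 2 * 2.576 * 3.892409
Width = 20.0537

20.0537


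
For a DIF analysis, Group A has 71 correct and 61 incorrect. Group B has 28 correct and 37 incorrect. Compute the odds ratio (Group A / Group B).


Odds_A = 71/61 = 1.1639
Odds_B = 28/37 = 0.7568
OR = Odds_A / Odds_B = 1.1639 / 0.7568
Exactly, OR = (71 * 37) / (61 * 28) = 2627 / 1708
OR = 1.5381

1.5381


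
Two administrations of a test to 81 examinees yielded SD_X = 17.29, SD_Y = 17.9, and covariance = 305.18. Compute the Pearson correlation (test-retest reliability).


r = cov(X,Y) / (SD_X * SD_Y)
r = 305.18 / (17.29 * 17.9)
r = 305.18 / 309.491
r = 0.9861

0.9861


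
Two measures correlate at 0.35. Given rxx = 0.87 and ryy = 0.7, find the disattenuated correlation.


r_corrected = rxy / sqrt(rxx * ryy)
= 0.35 / sqrt(0.87 * 0.7)
= 0.35 / sqrt(0.609)
= 0.35 / 0.780385
r_corrected = 0.4485

0.4485


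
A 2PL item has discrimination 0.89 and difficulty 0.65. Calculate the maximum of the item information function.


For 2PL, max info at theta = b = 0.65
I_max = a^2 / 4 = 0.89^2 / 4
= 0.7921 / 4
I_max = 0.198

0.198


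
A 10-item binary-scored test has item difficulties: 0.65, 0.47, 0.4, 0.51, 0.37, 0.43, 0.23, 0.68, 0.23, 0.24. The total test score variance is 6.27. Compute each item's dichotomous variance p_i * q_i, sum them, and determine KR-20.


For each item, compute p_i * q_i:
  Item 1: 0.65 * 0.35 = 0.2275
  Item 2: 0.47 * 0.53 = 0.2491
  Item 3: 0.4 * 0.6 = 0.24
  Item 4: 0.51 * 0.49 = 0.2499
  Item 5: 0.37 * 0.63 = 0.2331
  Item 6: 0.43 * 0.57 = 0.2451
  Item 7: 0.23 * 0.77 = 0.1771
  Item 8: 0.68 * 0.32 = 0.2176
  Item 9: 0.23 * 0.77 = 0.1771
  Item 10: 0.24 * 0.76 = 0.1824
Sum(p_i * q_i) = 0.2275 + 0.2491 + 0.24 + 0.2499 + 0.2331 + 0.2451 + 0.1771 + 0.2176 + 0.1771 + 0.1824 = 2.1989
KR-20 = (k/(k-1)) * (1 - Sum(p_i*q_i) / Var_total)
= (10/9) * (1 - 2.1989/6.27)
= 1.1111 * 0.6493
KR-20 = 0.7214

0.7214


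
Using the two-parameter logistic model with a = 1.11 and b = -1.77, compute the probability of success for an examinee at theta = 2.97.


a*(theta - b) = 1.11 * (2.97 - -1.77) = 5.2614
exp(-5.2614) = 0.0052
P = 1 / (1 + 0.0052)
P = 0.9948

0.9948


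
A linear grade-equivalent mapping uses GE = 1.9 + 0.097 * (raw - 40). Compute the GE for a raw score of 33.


raw - median = 33 - 40 = -7
slope * diff = 0.097 * -7 = -0.679
GE = 1.9 + -0.679
GE = 1.221

1.221


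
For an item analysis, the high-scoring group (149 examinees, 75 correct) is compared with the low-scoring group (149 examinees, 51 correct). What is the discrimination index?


p_upper = 75/149 = 0.5034
p_lower = 51/149 = 0.3423
D = 0.5034 - 0.3423 = 0.1611

0.1611


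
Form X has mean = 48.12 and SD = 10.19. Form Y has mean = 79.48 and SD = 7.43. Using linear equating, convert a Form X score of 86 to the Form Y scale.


slope = SD_Y / SD_X = 7.43 / 10.19 ~ 0.7291
intercept = mean_Y - slope * mean_X = 79.48 - (7.43 / 10.19) * 48.12 ~ 44.3935
Y = slope * X + intercept. To avoid rounding drift from the rounded slope/intercept, evaluate the equivalent form Y = mean_Y + SD_Y * (X - mean_X) / SD_X at full precision:
Y = 79.48 + 7.43 * (86 - 48.12) / 10.19
Y = 79.48 + 7.43 * 37.88 / 10.19
Y = 79.48 + 281.4484 / 10.19
Y = 79.48 + 27.6201
Y = 107.1001

107.1001


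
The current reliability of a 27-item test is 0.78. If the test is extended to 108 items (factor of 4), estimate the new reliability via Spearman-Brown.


r_new = (n * rxx) / (1 + (n-1) * rxx)
r_new = (4 * 0.78) / (1 + 3 * 0.78)
r_new = 3.12 / 3.34
r_new = 0.9341

0.9341


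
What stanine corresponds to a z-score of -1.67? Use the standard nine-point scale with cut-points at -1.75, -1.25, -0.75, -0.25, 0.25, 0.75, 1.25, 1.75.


Stanine boundaries: [-1.75, -1.25, -0.75, -0.25, 0.25, 0.75, 1.25, 1.75]
z = -1.67
Check each boundary:
  z >= -1.75 -> could be stanine 2
  z < -1.25
  z < -0.75
  z < -0.25
  z < 0.25
  z < 0.75
  z < 1.25
  z < 1.75
Highest qualifying boundary gives stanine = 2

2


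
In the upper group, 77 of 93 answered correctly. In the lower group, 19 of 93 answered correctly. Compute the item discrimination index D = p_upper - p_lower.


p_upper = 77/93 = 0.828
p_lower = 19/93 = 0.2043
D = 0.828 - 0.2043 = 0.6237

0.6237


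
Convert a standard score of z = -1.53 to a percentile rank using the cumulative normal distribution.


CDF(z) = 0.5 * (1 + erf(z/sqrt(2)))
erf(-1.0819) = -0.874
CDF = 0.063
Percentile rank = 0.063 * 100 = 6.3

6.3


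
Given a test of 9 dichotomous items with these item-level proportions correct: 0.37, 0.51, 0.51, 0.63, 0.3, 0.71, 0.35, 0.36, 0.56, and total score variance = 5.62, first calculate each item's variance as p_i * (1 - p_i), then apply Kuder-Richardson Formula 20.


For each item, compute p_i * q_i:
  Item 1: 0.37 * 0.63 = 0.2331
  Item 2: 0.51 * 0.49 = 0.2499
  Item 3: 0.51 * 0.49 = 0.2499
  Item 4: 0.63 * 0.37 = 0.2331
  Item 5: 0.3 * 0.7 = 0.21
  Item 6: 0.71 * 0.29 = 0.2059
  Item 7: 0.35 * 0.65 = 0.2275
  Item 8: 0.36 * 0.64 = 0.2304
  Item 9: 0.56 * 0.44 = 0.2464
Sum(p_i * q_i) = 0.2331 + 0.2499 + 0.2499 + 0.2331 + 0.21 + 0.2059 + 0.2275 + 0.2304 + 0.2464 = 2.0862
KR-20 = (k/(k-1)) * (1 - Sum(p_i*q_i) / Var_total)
= (9/8) * (1 - 2.0862/5.62)
= 1.125 * 0.6288
KR-20 = 0.7074

0.7074


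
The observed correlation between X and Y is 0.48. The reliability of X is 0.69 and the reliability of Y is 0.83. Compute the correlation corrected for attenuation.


r_corrected = rxy / sqrt(rxx * ryy)
= 0.48 / sqrt(0.69 * 0.83)
= 0.48 / sqrt(0.5727)
= 0.48 / 0.756769
r_corrected = 0.6343

0.6343


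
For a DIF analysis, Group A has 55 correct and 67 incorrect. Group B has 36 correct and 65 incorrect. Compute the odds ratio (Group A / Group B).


Odds_A = 55/67 = 0.8209
Odds_B = 36/65 = 0.5538
OR = Odds_A / Odds_B = 0.8209 / 0.5538
Exactly, OR = (55 * 65) / (67 * 36) = 3575 / 2412
OR = 1.4822

1.4822


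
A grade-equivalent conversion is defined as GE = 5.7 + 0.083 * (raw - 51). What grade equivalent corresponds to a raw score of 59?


raw - median = 59 - 51 = 8
slope * diff = 0.083 * 8 = 0.664
GE = 5.7 + 0.664
GE = 6.364

6.364


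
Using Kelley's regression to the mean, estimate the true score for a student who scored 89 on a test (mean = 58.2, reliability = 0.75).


T_est = rxx * X + (1 - rxx) * mean
T_est = 0.75 * 89 + 0.25 * 58.2
T_est = 66.75 + 14.55
T_est = 81.3

81.3


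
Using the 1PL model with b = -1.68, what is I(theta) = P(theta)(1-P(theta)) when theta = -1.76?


P = 1/(1+exp(-(-1.76--1.68))) = 0.48
I = P*(1-P) = 0.48 * 0.52
I = 0.2496

0.2496


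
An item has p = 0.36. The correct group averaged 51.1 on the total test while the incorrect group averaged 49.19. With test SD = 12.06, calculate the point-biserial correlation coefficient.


q = 1 - p = 0.64
rpb = ((M1 - M0) / SD) * sqrt(p * q)
rpb = ((51.1 - 49.19) / 12.06) * sqrt(0.36 * 0.64)
rpb = 0.076

0.076


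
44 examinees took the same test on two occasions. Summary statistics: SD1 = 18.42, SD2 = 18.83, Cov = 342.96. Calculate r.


r = cov(X,Y) / (SD_X * SD_Y)
r = 342.96 / (18.42 * 18.83)
r = 342.96 / 346.8486
r = 0.9888

0.9888


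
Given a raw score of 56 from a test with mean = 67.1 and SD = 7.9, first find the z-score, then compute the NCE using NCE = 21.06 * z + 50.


z = (X - mean) / SD = (56 - 67.1) / 7.9
z = -11.1 / 7.9
z = -1.4051
NCE = NCE = 21.06z + 50
Carry z at full precision (z = -11.1 / 7.9) into the conversion:
NCE = 21.06 * (-11.1 / 7.9) + 50 = -233.766 / 7.9 + 50
NCE = -29.5906 + 50
NCE = 20.4094

20.4094


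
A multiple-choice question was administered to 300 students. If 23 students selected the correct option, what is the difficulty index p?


Item difficulty p = number correct / total examinees
p = 23 / 300
p = 0.0767

0.0767


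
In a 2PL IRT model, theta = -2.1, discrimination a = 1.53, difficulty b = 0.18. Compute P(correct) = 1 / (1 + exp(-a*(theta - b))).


a*(theta - b) = 1.53 * (-2.1 - 0.18) = -3.4884
exp(--3.4884) = 32.7335
P = 1 / (1 + 32.7335)
P = 0.0296

0.0296


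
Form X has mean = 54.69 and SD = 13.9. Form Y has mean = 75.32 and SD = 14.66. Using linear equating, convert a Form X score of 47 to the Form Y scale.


slope = SD_Y / SD_X = 14.66 / 13.9 ~ 1.0547
intercept = mean_Y - slope * mean_X = 75.32 - (14.66 / 13.9) * 54.69 ~ 17.6398
Y = slope * X + intercept. To avoid rounding drift from the rounded slope/intercept, evaluate the equivalent form Y = mean_Y + SD_Y * (X - mean_X) / SD_X at full precision:
Y = 75.32 + 14.66 * (47 - 54.69) / 13.9
Y = 75.32 - 14.66 * 7.69 / 13.9
Y = 75.32 - 112.7354 / 13.9
Y = 75.32 - 8.1105
Y = 67.2095

67.2095


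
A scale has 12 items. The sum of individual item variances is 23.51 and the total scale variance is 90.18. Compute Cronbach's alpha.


alpha = (k/(k-1)) * (1 - sum(si^2)/s_total^2)
= (12/11) * (1 - 23.51/90.18)
alpha = 0.8065

0.8065


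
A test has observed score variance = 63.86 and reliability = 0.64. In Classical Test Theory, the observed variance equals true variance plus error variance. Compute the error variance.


var_true = rxx * var_obs = 0.64 * 63.86 = 40.8704
var_error = var_obs - var_true
var_error = 63.86 - 40.8704
var_error = 22.9896

22.9896


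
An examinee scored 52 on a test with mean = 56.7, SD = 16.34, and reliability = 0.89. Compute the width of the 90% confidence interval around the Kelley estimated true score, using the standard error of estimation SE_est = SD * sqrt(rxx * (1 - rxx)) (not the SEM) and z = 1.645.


True score estimate = 0.89*52 + 0.11*56.7 = 52.517
SE_est = SD * sqrt(rxx * (1 - rxx)) = 16.34 * sqrt(0.89 * 0.11) = 16.34 * sqrt(0.0979) = 5.112619
CI = T_est +/- z * SE_est, so width = 2 * z * SE_est = 2 * 1.645 * 5.112619
Width = 16.8205

16.8205


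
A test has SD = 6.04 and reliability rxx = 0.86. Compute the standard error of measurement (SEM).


SEM = SD * sqrt(1 - rxx)
SEM = 6.04 * sqrt(1 - 0.86)
SEM = 6.04 * sqrt(0.14) = 6.04 * 0.374166
SEM = 2.26

2.26


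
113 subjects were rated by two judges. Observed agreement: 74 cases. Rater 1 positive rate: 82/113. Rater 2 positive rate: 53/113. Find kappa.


P_o = 74/113 = 0.654867
P_e = (82*53 + 31*60) / 12769 = 0.486021
kappa = (P_o - P_e) / (1 - P_e)
kappa = (0.654867 - 0.486021) / (1 - 0.486021)
kappa = 0.3285

0.3285


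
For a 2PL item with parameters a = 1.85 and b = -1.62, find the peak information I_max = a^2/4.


For 2PL, max info at theta = b = -1.62
I_max = a^2 / 4 = 1.85^2 / 4
= 3.4225 / 4
I_max = 0.8556

0.8556


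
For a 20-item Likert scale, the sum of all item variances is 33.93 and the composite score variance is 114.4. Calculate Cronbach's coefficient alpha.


alpha = (k/(k-1)) * (1 - sum(si^2)/s_total^2)
= (20/19) * (1 - 33.93/114.4)
alpha = 0.7404

0.7404


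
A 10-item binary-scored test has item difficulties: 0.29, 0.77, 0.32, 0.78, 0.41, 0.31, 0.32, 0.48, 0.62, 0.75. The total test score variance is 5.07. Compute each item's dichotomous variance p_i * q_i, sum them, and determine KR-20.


For each item, compute p_i * q_i:
  Item 1: 0.29 * 0.71 = 0.2059
  Item 2: 0.77 * 0.23 = 0.1771
  Item 3: 0.32 * 0.68 = 0.2176
  Item 4: 0.78 * 0.22 = 0.1716
  Item 5: 0.41 * 0.59 = 0.2419
  Item 6: 0.31 * 0.69 = 0.2139
  Item 7: 0.32 * 0.68 = 0.2176
  Item 8: 0.48 * 0.52 = 0.2496
  Item 9: 0.62 * 0.38 = 0.2356
  Item 10: 0.75 * 0.25 = 0.1875
Sum(p_i * q_i) = 0.2059 + 0.1771 + 0.2176 + 0.1716 + 0.2419 + 0.2139 + 0.2176 + 0.2496 + 0.2356 + 0.1875 = 2.1183
KR-20 = (k/(k-1)) * (1 - Sum(p_i*q_i) / Var_total)
= (10/9) * (1 - 2.1183/5.07)
= 1.1111 * 0.5822
KR-20 = 0.6469

0.6469


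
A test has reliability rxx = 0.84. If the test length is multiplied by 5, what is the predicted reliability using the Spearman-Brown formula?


r_new = (n * rxx) / (1 + (n-1) * rxx)
r_new = (5 * 0.84) / (1 + 4 * 0.84)
r_new = 4.2 / 4.36
r_new = 0.9633

0.9633


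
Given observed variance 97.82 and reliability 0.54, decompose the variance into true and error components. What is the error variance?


var_true = rxx * var_obs = 0.54 * 97.82 = 52.8228
var_error = var_obs - var_true
var_error = 97.82 - 52.8228
var_error = 44.9972

44.9972


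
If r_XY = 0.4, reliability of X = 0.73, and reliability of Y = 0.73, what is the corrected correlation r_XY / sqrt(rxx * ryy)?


r_corrected = rxy / sqrt(rxx * ryy)
= 0.4 / sqrt(0.73 * 0.73)
= 0.4 / sqrt(0.5329)
= 0.4 / 0.73
r_corrected = 0.5479

0.5479


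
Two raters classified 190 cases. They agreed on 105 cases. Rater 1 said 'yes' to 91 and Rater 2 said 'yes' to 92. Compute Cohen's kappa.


P_o = 105/190 = 0.552632
P_e = (91*92 + 99*98) / 36100 = 0.500665
kappa = (P_o - P_e) / (1 - P_e)
kappa = (0.552632 - 0.500665) / (1 - 0.500665)
kappa = 0.1041

0.1041


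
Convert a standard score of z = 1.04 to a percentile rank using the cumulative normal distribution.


CDF(z) = 0.5 * (1 + erf(z/sqrt(2)))
erf(0.7354) = 0.7017
CDF = 0.8508
Percentile rank = 0.8508 * 100 = 85.08

85.08


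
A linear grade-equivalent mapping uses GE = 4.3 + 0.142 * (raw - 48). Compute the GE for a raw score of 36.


raw - median = 36 - 48 = -12
slope * diff = 0.142 * -12 = -1.704
GE = 4.3 + -1.704
GE = 2.596

2.596


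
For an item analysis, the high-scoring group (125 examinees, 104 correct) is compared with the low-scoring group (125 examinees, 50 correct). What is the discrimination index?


p_upper = 104/125 = 0.832
p_lower = 50/125 = 0.4
D = 0.832 - 0.4 = 0.432

0.432


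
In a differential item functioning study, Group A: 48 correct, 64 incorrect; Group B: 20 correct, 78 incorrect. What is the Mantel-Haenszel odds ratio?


Odds_A = 48/64 = 0.75
Odds_B = 20/78 = 0.2564
OR = Odds_A / Odds_B = 0.75 / 0.2564
Exactly, OR = (48 * 78) / (64 * 20) = 3744 / 1280
OR = 2.925

2.925


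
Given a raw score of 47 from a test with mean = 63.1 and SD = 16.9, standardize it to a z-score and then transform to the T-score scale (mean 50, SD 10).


z = (X - mean) / SD = (47 - 63.1) / 16.9
z = -16.1 / 16.9
z = -0.9527
T-score = T = 50 + 10z
Carry z at full precision (z = -16.1 / 16.9) into the conversion:
T-score = 50 + 10 * (-16.1 / 16.9) = 50 + -161 / 16.9
T-score = 50 + -9.5266
T-score = 40.4734

40.4734


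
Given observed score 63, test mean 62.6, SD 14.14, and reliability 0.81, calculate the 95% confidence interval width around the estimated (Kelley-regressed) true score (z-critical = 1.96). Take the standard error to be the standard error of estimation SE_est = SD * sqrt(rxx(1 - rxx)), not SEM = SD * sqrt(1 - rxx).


True score estimate = 0.81*63 + 0.19*62.6 = 62.924
SE_est = SD * sqrt(rxx * (1 - rxx)) = 14.14 * sqrt(0.81 * 0.19) = 14.14 * sqrt(0.1539) = 5.547135
CI = T_est +/- z * SE_est, so width = 2 * z * SE_est = 2 * 1.96 * 5.547135
Width = 21.7448

21.7448


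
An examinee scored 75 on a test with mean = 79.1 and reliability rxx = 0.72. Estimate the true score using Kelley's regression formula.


T_est = rxx * X + (1 - rxx) * mean
T_est = 0.72 * 75 + 0.28 * 79.1
T_est = 54.0 + 22.148
T_est = 76.148

76.148


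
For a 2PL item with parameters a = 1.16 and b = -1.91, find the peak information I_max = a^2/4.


For 2PL, max info at theta = b = -1.91
I_max = a^2 / 4 = 1.16^2 / 4
= 1.3456 / 4
I_max = 0.3364

0.3364


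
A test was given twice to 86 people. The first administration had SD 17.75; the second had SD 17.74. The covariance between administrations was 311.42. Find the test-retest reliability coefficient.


r = cov(X,Y) / (SD_X * SD_Y)
r = 311.42 / (17.75 * 17.74)
r = 311.42 / 314.885
r = 0.989

0.989


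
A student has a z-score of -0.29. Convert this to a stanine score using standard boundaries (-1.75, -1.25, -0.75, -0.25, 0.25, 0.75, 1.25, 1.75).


Stanine boundaries: [-1.75, -1.25, -0.75, -0.25, 0.25, 0.75, 1.25, 1.75]
z = -0.29
Check each boundary:
  z >= -1.75 -> could be stanine 2
  z >= -1.25 -> could be stanine 3
  z >= -0.75 -> could be stanine 4
  z < -0.25
  z < 0.25
  z < 0.75
  z < 1.25
  z < 1.75
Highest qualifying boundary gives stanine = 4

4


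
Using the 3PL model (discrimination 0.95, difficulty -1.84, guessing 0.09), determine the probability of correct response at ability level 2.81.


logit = 0.95*(2.81 - -1.84) = 4.4175
P* = 1/(1 + exp(-4.4175)) = 0.9881
P = 0.09 + (1 - 0.09) * 0.9881
P = 0.9892

0.9892


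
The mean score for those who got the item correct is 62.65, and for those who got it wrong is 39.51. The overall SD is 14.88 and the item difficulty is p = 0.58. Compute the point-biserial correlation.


q = 1 - p = 0.42
rpb = ((M1 - M0) / SD) * sqrt(p * q)
rpb = ((62.65 - 39.51) / 14.88) * sqrt(0.58 * 0.42)
rpb = 0.7675

0.7675


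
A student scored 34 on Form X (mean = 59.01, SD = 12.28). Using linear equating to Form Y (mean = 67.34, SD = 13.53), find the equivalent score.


slope = SD_Y / SD_X = 13.53 / 12.28 ~ 1.1018
intercept = mean_Y - slope * mean_X = 67.34 - (13.53 / 12.28) * 59.01 ~ 2.3233
Y = slope * X + intercept. To avoid rounding drift from the rounded slope/intercept, evaluate the equivalent form Y = mean_Y + SD_Y * (X - mean_X) / SD_X at full precision:
Y = 67.34 + 13.53 * (34 - 59.01) / 12.28
Y = 67.34 - 13.53 * 25.01 / 12.28
Y = 67.34 - 338.3853 / 12.28
Y = 67.34 - 27.5558
Y = 39.7842

39.7842


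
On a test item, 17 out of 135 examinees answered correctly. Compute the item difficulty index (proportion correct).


Item difficulty p = number correct / total examinees
p = 17 / 135
p = 0.1259

0.1259


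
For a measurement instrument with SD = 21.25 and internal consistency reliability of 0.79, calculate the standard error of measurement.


SEM = SD * sqrt(1 - rxx)
SEM = 21.25 * sqrt(1 - 0.79)
SEM = 21.25 * sqrt(0.21) = 21.25 * 0.458258
SEM = 9.738

9.738


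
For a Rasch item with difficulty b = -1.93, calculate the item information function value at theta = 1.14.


P = 1/(1+exp(-(1.14--1.93))) = 0.9556
I = P*(1-P) = 0.9556 * 0.0444
I = 0.0424

0.0424


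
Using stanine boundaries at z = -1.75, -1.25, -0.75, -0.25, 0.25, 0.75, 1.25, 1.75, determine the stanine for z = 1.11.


Stanine boundaries: [-1.75, -1.25, -0.75, -0.25, 0.25, 0.75, 1.25, 1.75]
z = 1.11
Check each boundary:
  z >= -1.75 -> could be stanine 2
  z >= -1.25 -> could be stanine 3
  z >= -0.75 -> could be stanine 4
  z >= -0.25 -> could be stanine 5
  z >= 0.25 -> could be stanine 6
  z >= 0.75 -> could be stanine 7
  z < 1.25
  z < 1.75
Highest qualifying boundary gives stanine = 7

7


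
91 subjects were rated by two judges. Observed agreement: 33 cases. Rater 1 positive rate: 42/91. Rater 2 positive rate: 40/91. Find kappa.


P_o = 33/91 = 0.362637
P_e = (42*40 + 49*51) / 8281 = 0.504649
kappa = (P_o - P_e) / (1 - P_e)
kappa = (0.362637 - 0.504649) / (1 - 0.504649)
kappa = -0.2867

-0.2867


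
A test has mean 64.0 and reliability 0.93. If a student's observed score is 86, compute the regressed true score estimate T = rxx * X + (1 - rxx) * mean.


T_est = rxx * X + (1 - rxx) * mean
T_est = 0.93 * 86 + 0.07 * 64.0
T_est = 79.98 + 4.48
T_est = 84.46

84.46


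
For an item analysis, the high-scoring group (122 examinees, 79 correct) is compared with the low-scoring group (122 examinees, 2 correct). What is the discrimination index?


p_upper = 79/122 = 0.6475
p_lower = 2/122 = 0.0164
D = 0.6475 - 0.0164 = 0.6311

0.6311


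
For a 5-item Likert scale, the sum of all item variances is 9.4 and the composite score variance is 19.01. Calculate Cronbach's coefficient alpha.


alpha = (k/(k-1)) * (1 - sum(si^2)/s_total^2)
= (5/4) * (1 - 9.4/19.01)
alpha = 0.6319

0.6319


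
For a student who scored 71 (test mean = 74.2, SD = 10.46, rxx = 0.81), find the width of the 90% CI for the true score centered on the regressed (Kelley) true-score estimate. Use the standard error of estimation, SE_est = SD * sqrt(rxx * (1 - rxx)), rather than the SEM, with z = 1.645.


True score estimate = 0.81*71 + 0.19*74.2 = 71.608
SE_est = SD * sqrt(rxx * (1 - rxx)) = 10.46 * sqrt(0.81 * 0.19) = 10.46 * sqrt(0.1539) = 4.103467
CI = T_est +/- z * SE_est, so width = 2 * z * SE_est = 2 * 1.645 * 4.103467
Width = 13.5004

13.5004


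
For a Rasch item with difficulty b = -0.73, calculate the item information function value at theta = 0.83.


P = 1/(1+exp(-(0.83--0.73))) = 0.8264
I = P*(1-P) = 0.8264 * 0.1736
I = 0.1435

0.1435


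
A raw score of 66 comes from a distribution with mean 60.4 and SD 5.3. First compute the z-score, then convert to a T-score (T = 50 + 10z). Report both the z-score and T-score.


z = (X - mean) / SD = (66 - 60.4) / 5.3
z = 5.6 / 5.3
z = 1.0566
T-score = T = 50 + 10z
Carry z at full precision (z = 5.6 / 5.3) into the conversion:
T-score = 50 + 10 * (5.6 / 5.3) = 50 + 56 / 5.3
T-score = 50 + 10.566
T-score = 60.566

60.566


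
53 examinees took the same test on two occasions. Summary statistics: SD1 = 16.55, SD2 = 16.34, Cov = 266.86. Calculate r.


r = cov(X,Y) / (SD_X * SD_Y)
r = 266.86 / (16.55 * 16.34)
r = 266.86 / 270.427
r = 0.9868

0.9868


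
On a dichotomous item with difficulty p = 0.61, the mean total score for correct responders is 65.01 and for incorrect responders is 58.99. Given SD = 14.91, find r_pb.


q = 1 - p = 0.39
rpb = ((M1 - M0) / SD) * sqrt(p * q)
rpb = ((65.01 - 58.99) / 14.91) * sqrt(0.61 * 0.39)
rpb = 0.1969

0.1969


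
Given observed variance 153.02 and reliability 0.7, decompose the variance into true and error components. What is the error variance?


var_true = rxx * var_obs = 0.7 * 153.02 = 107.114
var_error = var_obs - var_true
var_error = 153.02 - 107.114
var_error = 45.906

45.906


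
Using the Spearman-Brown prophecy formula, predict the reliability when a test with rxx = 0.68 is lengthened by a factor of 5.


r_new = (n * rxx) / (1 + (n-1) * rxx)
r_new = (5 * 0.68) / (1 + 4 * 0.68)
r_new = 3.4 / 3.72
r_new = 0.914

0.914


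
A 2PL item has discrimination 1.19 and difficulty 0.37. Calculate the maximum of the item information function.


For 2PL, max info at theta = b = 0.37
I_max = a^2 / 4 = 1.19^2 / 4
= 1.4161 / 4
I_max = 0.354

0.354


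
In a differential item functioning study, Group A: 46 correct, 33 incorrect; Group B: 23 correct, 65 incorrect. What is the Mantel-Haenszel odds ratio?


Odds_A = 46/33 = 1.3939
Odds_B = 23/65 = 0.3538
OR = Odds_A / Odds_B = 1.3939 / 0.3538
Exactly, OR = (46 * 65) / (33 * 23) = 2990 / 759
OR = 3.9394

3.9394


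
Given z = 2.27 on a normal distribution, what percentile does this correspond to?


CDF(z) = 0.5 * (1 + erf(z/sqrt(2)))
erf(1.6051) = 0.9768
CDF = 0.9884
Percentile rank = 0.9884 * 100 = 98.84

98.84


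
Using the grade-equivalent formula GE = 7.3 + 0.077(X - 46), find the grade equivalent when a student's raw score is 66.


raw - median = 66 - 46 = 20
slope * diff = 0.077 * 20 = 1.54
GE = 7.3 + 1.54
GE = 8.84

8.84


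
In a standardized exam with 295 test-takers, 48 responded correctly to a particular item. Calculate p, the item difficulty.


Item difficulty p = number correct / total examinees
p = 48 / 295
p = 0.1627

0.1627


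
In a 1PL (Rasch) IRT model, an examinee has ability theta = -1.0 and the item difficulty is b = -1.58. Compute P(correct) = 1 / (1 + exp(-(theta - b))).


theta - b = -1.0 - -1.58 = 0.58
exp(-(theta - b)) = exp(-0.58) = 0.5599
P = 1 / (1 + 0.5599)
P = 0.6411

0.6411


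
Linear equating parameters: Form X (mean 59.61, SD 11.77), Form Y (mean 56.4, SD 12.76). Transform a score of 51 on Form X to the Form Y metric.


slope = SD_Y / SD_X = 12.76 / 11.77 ~ 1.0841
intercept = mean_Y - slope * mean_X = 56.4 - (12.76 / 11.77) * 59.61 ~ -8.2239
Y = slope * X + intercept. To avoid rounding drift from the rounded slope/intercept, evaluate the equivalent form Y = mean_Y + SD_Y * (X - mean_X) / SD_X at full precision:
Y = 56.4 + 12.76 * (51 - 59.61) / 11.77
Y = 56.4 - 12.76 * 8.61 / 11.77
Y = 56.4 - 109.8636 / 11.77
Y = 56.4 - 9.3342
Y = 47.0658

47.0658


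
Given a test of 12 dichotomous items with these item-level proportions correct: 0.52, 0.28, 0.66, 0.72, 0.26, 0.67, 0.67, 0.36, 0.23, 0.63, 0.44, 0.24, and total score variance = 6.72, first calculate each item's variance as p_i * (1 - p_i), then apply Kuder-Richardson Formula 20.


For each item, compute p_i * q_i:
  Item 1: 0.52 * 0.48 = 0.2496
  Item 2: 0.28 * 0.72 = 0.2016
  Item 3: 0.66 * 0.34 = 0.2244
  Item 4: 0.72 * 0.28 = 0.2016
  Item 5: 0.26 * 0.74 = 0.1924
  Item 6: 0.67 * 0.33 = 0.2211
  Item 7: 0.67 * 0.33 = 0.2211
  Item 8: 0.36 * 0.64 = 0.2304
  Item 9: 0.23 * 0.77 = 0.1771
  Item 10: 0.63 * 0.37 = 0.2331
  Item 11: 0.44 * 0.56 = 0.2464
  Item 12: 0.24 * 0.76 = 0.1824
Sum(p_i * q_i) = 0.2496 + 0.2016 + 0.2244 + 0.2016 + 0.1924 + 0.2211 + 0.2211 + 0.2304 + 0.1771 + 0.2331 + 0.2464 + 0.1824 = 2.5812
KR-20 = (k/(k-1)) * (1 - Sum(p_i*q_i) / Var_total)
= (12/11) * (1 - 2.5812/6.72)
= 1.0909 * 0.6159
KR-20 = 0.6719

0.6719


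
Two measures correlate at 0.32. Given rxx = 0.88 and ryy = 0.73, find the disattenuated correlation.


r_corrected = rxy / sqrt(rxx * ryy)
= 0.32 / sqrt(0.88 * 0.73)
= 0.32 / sqrt(0.6424)
= 0.32 / 0.801499
r_corrected = 0.3993

0.3993


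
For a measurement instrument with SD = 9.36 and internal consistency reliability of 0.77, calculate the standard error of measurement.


SEM = SD * sqrt(1 - rxx)
SEM = 9.36 * sqrt(1 - 0.77)
SEM = 9.36 * sqrt(0.23) = 9.36 * 0.479583
SEM = 4.4889

4.4889


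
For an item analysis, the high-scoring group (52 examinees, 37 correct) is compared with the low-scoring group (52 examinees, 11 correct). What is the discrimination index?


p_upper = 37/52 = 0.7115
p_lower = 11/52 = 0.2115
D = 0.7115 - 0.2115 = 0.5

0.5


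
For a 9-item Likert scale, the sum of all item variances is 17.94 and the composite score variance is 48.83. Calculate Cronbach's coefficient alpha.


alpha = (k/(k-1)) * (1 - sum(si^2)/s_total^2)
= (9/8) * (1 - 17.94/48.83)
alpha = 0.7117

0.7117


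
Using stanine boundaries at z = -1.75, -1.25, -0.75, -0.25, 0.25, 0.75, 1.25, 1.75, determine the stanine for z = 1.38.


Stanine boundaries: [-1.75, -1.25, -0.75, -0.25, 0.25, 0.75, 1.25, 1.75]
z = 1.38
Check each boundary:
  z >= -1.75 -> could be stanine 2
  z >= -1.25 -> could be stanine 3
  z >= -0.75 -> could be stanine 4
  z >= -0.25 -> could be stanine 5
  z >= 0.25 -> could be stanine 6
  z >= 0.75 -> could be stanine 7
  z >= 1.25 -> could be stanine 8
  z < 1.75
Highest qualifying boundary gives stanine = 8

8


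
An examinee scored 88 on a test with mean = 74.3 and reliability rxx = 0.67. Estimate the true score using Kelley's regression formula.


T_est = rxx * X + (1 - rxx) * mean
T_est = 0.67 * 88 + 0.33 * 74.3
T_est = 58.96 + 24.519
T_est = 83.479

83.479


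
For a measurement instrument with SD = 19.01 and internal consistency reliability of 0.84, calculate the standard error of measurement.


SEM = SD * sqrt(1 - rxx)
SEM = 19.01 * sqrt(1 - 0.84)
SEM = 19.01 * sqrt(0.16) = 19.01 * 0.4
SEM = 7.604

7.604


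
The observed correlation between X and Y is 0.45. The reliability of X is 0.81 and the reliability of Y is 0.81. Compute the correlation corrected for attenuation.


r_corrected = rxy / sqrt(rxx * ryy)
= 0.45 / sqrt(0.81 * 0.81)
= 0.45 / sqrt(0.6561)
= 0.45 / 0.81
r_corrected = 0.5556

0.5556


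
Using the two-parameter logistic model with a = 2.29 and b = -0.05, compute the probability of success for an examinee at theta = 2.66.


a*(theta - b) = 2.29 * (2.66 - -0.05) = 6.2059
exp(-6.2059) = 0.002
P = 1 / (1 + 0.002)
P = 0.998

0.998


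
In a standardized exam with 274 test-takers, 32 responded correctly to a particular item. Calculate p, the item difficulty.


Item difficulty p = number correct / total examinees
p = 32 / 274
p = 0.1168

0.1168


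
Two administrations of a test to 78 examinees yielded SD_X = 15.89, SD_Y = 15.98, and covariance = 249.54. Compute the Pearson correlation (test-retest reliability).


r = cov(X,Y) / (SD_X * SD_Y)
r = 249.54 / (15.89 * 15.98)
r = 249.54 / 253.9222
r = 0.9827

0.9827


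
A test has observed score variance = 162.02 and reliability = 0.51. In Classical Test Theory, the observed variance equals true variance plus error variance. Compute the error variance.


var_true = rxx * var_obs = 0.51 * 162.02 = 82.6302
var_error = var_obs - var_true
var_error = 162.02 - 82.6302
var_error = 79.3898

79.3898


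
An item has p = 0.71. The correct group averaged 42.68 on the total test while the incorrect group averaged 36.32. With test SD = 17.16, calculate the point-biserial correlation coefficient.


q = 1 - p = 0.29
rpb = ((M1 - M0) / SD) * sqrt(p * q)
rpb = ((42.68 - 36.32) / 17.16) * sqrt(0.71 * 0.29)
rpb = 0.1682

0.1682


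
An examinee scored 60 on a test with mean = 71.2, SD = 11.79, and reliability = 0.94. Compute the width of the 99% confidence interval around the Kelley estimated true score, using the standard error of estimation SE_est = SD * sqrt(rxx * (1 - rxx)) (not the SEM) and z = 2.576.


True score estimate = 0.94*60 + 0.06*71.2 = 60.672
SE_est = SD * sqrt(rxx * (1 - rxx)) = 11.79 * sqrt(0.94 * 0.06) = 11.79 * sqrt(0.0564) = 2.79997
CI = T_est +/- z * SE_est, so width = 2 * z * SE_est = 2 * 2.576 * 2.79997
Width = 14.4254

14.4254
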